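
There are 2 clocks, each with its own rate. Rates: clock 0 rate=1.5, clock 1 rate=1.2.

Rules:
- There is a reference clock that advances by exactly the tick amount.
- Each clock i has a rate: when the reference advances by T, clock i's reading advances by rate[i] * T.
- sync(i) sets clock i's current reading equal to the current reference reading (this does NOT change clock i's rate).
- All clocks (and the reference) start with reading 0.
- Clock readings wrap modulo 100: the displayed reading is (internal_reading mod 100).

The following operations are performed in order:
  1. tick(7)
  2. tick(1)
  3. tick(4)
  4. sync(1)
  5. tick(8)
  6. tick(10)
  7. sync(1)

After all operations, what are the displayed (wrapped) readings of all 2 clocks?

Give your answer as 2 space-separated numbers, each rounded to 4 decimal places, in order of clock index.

After op 1 tick(7): ref=7.0000 raw=[10.5000 8.4000]
After op 2 tick(1): ref=8.0000 raw=[12.0000 9.6000]
After op 3 tick(4): ref=12.0000 raw=[18.0000 14.4000]
After op 4 sync(1): ref=12.0000 raw=[18.0000 12.0000]
After op 5 tick(8): ref=20.0000 raw=[30.0000 21.6000]
After op 6 tick(10): ref=30.0000 raw=[45.0000 33.6000]
After op 7 sync(1): ref=30.0000 raw=[45.0000 30.0000]
Wrap final raw readings (mod 100): 45.0000 mod 100 = 45.0000; 30.0000 mod 100 = 30.0000

Answer: 45.0000 30.0000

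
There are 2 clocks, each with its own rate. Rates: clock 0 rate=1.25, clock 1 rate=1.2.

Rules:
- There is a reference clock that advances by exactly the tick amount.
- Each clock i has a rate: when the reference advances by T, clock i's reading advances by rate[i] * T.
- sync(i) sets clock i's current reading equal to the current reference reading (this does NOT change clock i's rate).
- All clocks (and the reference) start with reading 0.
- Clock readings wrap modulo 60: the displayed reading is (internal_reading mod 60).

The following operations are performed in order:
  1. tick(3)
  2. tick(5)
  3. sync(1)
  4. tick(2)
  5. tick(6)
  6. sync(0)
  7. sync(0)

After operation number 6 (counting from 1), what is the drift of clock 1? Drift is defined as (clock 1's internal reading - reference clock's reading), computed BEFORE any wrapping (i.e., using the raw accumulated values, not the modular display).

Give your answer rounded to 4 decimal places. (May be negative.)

Answer: 1.6000

Derivation:
After op 1 tick(3): ref=3.0000 raw=[3.7500 3.6000]
After op 2 tick(5): ref=8.0000 raw=[10.0000 9.6000]
After op 3 sync(1): ref=8.0000 raw=[10.0000 8.0000]
After op 4 tick(2): ref=10.0000 raw=[12.5000 10.4000]
After op 5 tick(6): ref=16.0000 raw=[20.0000 17.6000]
After op 6 sync(0): ref=16.0000 raw=[16.0000 17.6000]
Drift of clock 1 after op 6: 17.6000 - 16.0000 = 1.6000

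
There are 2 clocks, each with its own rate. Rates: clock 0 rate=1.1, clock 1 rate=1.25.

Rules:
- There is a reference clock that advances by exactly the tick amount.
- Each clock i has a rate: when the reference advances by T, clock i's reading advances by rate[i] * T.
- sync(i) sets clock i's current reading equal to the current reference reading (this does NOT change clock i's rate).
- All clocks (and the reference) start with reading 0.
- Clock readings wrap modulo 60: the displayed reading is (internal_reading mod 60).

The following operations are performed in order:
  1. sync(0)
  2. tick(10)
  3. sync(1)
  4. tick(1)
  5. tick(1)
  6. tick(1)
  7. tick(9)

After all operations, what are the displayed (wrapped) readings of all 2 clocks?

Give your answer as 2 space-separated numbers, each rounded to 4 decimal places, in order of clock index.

Answer: 24.2000 25.0000

Derivation:
After op 1 sync(0): ref=0.0000 raw=[0.0000 0.0000]
After op 2 tick(10): ref=10.0000 raw=[11.0000 12.5000]
After op 3 sync(1): ref=10.0000 raw=[11.0000 10.0000]
After op 4 tick(1): ref=11.0000 raw=[12.1000 11.2500]
After op 5 tick(1): ref=12.0000 raw=[13.2000 12.5000]
After op 6 tick(1): ref=13.0000 raw=[14.3000 13.7500]
After op 7 tick(9): ref=22.0000 raw=[24.2000 25.0000]
Wrap final raw readings (mod 60): 24.2000 mod 60 = 24.2000; 25.0000 mod 60 = 25.0000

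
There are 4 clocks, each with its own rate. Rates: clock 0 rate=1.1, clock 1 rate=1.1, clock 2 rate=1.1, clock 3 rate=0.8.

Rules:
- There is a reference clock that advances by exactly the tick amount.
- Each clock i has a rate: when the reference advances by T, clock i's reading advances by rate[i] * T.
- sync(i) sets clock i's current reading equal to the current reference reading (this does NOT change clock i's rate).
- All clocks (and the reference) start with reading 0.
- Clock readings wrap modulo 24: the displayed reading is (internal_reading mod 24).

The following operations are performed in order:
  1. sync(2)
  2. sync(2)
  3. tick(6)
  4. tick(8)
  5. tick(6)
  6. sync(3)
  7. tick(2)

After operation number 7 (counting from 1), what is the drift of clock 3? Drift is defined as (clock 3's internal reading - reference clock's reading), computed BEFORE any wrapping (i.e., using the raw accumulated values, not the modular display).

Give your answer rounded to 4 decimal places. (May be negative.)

After op 1 sync(2): ref=0.0000 raw=[0.0000 0.0000 0.0000 0.0000]
After op 2 sync(2): ref=0.0000 raw=[0.0000 0.0000 0.0000 0.0000]
After op 3 tick(6): ref=6.0000 raw=[6.6000 6.6000 6.6000 4.8000]
After op 4 tick(8): ref=14.0000 raw=[15.4000 15.4000 15.4000 11.2000]
After op 5 tick(6): ref=20.0000 raw=[22.0000 22.0000 22.0000 16.0000]
After op 6 sync(3): ref=20.0000 raw=[22.0000 22.0000 22.0000 20.0000]
After op 7 tick(2): ref=22.0000 raw=[24.2000 24.2000 24.2000 21.6000]
Drift of clock 3 after op 7: 21.6000 - 22.0000 = -0.4000

Answer: -0.4000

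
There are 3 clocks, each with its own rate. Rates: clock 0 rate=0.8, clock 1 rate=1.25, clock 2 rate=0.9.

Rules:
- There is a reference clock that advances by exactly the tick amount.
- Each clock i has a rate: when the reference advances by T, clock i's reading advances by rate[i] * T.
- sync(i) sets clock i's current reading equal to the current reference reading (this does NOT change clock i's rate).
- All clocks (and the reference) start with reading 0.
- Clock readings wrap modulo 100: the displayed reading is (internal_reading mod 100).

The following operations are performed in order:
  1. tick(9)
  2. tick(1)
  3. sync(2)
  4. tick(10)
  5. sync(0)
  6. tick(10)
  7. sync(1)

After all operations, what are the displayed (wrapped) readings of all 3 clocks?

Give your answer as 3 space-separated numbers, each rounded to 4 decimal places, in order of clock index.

Answer: 28.0000 30.0000 28.0000

Derivation:
After op 1 tick(9): ref=9.0000 raw=[7.2000 11.2500 8.1000]
After op 2 tick(1): ref=10.0000 raw=[8.0000 12.5000 9.0000]
After op 3 sync(2): ref=10.0000 raw=[8.0000 12.5000 10.0000]
After op 4 tick(10): ref=20.0000 raw=[16.0000 25.0000 19.0000]
After op 5 sync(0): ref=20.0000 raw=[20.0000 25.0000 19.0000]
After op 6 tick(10): ref=30.0000 raw=[28.0000 37.5000 28.0000]
After op 7 sync(1): ref=30.0000 raw=[28.0000 30.0000 28.0000]
Wrap final raw readings (mod 100): 28.0000 mod 100 = 28.0000; 30.0000 mod 100 = 30.0000; 28.0000 mod 100 = 28.0000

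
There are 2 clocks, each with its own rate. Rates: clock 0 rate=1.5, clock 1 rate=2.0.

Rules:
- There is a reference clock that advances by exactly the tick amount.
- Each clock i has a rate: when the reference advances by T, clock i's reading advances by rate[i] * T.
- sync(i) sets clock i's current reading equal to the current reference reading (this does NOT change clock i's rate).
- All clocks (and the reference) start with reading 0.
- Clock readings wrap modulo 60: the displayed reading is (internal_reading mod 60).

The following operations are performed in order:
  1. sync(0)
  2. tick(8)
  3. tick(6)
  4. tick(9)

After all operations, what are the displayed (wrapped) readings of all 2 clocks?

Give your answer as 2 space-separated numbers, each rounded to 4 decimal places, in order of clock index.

Answer: 34.5000 46.0000

Derivation:
After op 1 sync(0): ref=0.0000 raw=[0.0000 0.0000]
After op 2 tick(8): ref=8.0000 raw=[12.0000 16.0000]
After op 3 tick(6): ref=14.0000 raw=[21.0000 28.0000]
After op 4 tick(9): ref=23.0000 raw=[34.5000 46.0000]
Wrap final raw readings (mod 60): 34.5000 mod 60 = 34.5000; 46.0000 mod 60 = 46.0000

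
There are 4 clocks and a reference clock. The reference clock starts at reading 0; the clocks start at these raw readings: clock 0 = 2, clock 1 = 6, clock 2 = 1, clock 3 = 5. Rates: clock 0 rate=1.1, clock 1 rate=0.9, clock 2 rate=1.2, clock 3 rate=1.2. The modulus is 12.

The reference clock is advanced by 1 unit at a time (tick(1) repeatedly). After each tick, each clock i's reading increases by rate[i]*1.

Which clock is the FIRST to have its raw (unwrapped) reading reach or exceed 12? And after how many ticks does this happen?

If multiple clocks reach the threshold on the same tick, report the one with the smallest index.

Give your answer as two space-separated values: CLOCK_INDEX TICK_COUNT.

clock 0: start=2, rate=1.1, needs 12-2 = 10; ticks = ceil(10/1.1) = ceil(9.0909) = 10; reading at tick 10 = 2 + 1.1*10 = 13.0000
clock 1: start=6, rate=0.9, needs 12-6 = 6; ticks = ceil(6/0.9) = ceil(6.6667) = 7; reading at tick 7 = 6 + 0.9*7 = 12.3000
clock 2: start=1, rate=1.2, needs 12-1 = 11; ticks = ceil(11/1.2) = ceil(9.1667) = 10; reading at tick 10 = 1 + 1.2*10 = 13.0000
clock 3: start=5, rate=1.2, needs 12-5 = 7; ticks = ceil(7/1.2) = ceil(5.8333) = 6; reading at tick 6 = 5 + 1.2*6 = 12.2000
Minimum tick count = 6; winners = [3]; smallest index = 3

Answer: 3 6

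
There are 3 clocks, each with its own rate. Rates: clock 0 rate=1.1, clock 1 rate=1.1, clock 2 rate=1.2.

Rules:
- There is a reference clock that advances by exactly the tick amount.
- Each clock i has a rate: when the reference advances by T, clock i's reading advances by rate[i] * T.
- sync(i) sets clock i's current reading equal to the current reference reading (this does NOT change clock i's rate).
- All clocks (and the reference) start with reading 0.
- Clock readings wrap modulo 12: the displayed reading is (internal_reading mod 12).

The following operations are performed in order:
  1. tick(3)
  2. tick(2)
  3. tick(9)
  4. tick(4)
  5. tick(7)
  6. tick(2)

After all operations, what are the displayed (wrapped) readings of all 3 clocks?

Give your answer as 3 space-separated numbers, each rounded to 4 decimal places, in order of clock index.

Answer: 5.7000 5.7000 8.4000

Derivation:
After op 1 tick(3): ref=3.0000 raw=[3.3000 3.3000 3.6000]
After op 2 tick(2): ref=5.0000 raw=[5.5000 5.5000 6.0000]
After op 3 tick(9): ref=14.0000 raw=[15.4000 15.4000 16.8000]
After op 4 tick(4): ref=18.0000 raw=[19.8000 19.8000 21.6000]
After op 5 tick(7): ref=25.0000 raw=[27.5000 27.5000 30.0000]
After op 6 tick(2): ref=27.0000 raw=[29.7000 29.7000 32.4000]
Wrap final raw readings (mod 12): 29.7000 mod 12 = 5.7000; 29.7000 mod 12 = 5.7000; 32.4000 mod 12 = 8.4000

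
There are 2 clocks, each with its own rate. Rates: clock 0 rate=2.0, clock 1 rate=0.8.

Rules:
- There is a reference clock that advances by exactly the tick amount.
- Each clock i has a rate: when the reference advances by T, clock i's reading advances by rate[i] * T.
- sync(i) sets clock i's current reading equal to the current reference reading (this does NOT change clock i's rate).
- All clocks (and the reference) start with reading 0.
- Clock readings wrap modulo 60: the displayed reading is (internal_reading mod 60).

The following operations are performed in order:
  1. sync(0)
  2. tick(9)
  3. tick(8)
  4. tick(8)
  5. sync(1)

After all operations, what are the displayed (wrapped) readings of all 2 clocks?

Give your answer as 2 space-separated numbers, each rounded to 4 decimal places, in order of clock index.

After op 1 sync(0): ref=0.0000 raw=[0.0000 0.0000]
After op 2 tick(9): ref=9.0000 raw=[18.0000 7.2000]
After op 3 tick(8): ref=17.0000 raw=[34.0000 13.6000]
After op 4 tick(8): ref=25.0000 raw=[50.0000 20.0000]
After op 5 sync(1): ref=25.0000 raw=[50.0000 25.0000]
Wrap final raw readings (mod 60): 50.0000 mod 60 = 50.0000; 25.0000 mod 60 = 25.0000

Answer: 50.0000 25.0000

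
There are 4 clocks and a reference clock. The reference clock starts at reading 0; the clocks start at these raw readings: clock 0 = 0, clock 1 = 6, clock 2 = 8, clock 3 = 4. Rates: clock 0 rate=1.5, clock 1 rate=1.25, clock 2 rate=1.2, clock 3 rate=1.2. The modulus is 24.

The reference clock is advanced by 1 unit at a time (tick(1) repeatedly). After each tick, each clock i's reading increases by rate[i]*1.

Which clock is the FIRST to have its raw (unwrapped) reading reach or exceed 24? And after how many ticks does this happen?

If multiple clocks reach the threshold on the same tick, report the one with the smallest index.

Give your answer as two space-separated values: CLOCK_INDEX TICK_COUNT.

Answer: 2 14

Derivation:
clock 0: start=0, rate=1.5, needs 24-0 = 24; ticks = ceil(24/1.5) = ceil(16.0000) = 16; reading at tick 16 = 0 + 1.5*16 = 24.0000
clock 1: start=6, rate=1.25, needs 24-6 = 18; ticks = ceil(18/1.25) = ceil(14.4000) = 15; reading at tick 15 = 6 + 1.25*15 = 24.7500
clock 2: start=8, rate=1.2, needs 24-8 = 16; ticks = ceil(16/1.2) = ceil(13.3333) = 14; reading at tick 14 = 8 + 1.2*14 = 24.8000
clock 3: start=4, rate=1.2, needs 24-4 = 20; ticks = ceil(20/1.2) = ceil(16.6667) = 17; reading at tick 17 = 4 + 1.2*17 = 24.4000
Minimum tick count = 14; winners = [2]; smallest index = 2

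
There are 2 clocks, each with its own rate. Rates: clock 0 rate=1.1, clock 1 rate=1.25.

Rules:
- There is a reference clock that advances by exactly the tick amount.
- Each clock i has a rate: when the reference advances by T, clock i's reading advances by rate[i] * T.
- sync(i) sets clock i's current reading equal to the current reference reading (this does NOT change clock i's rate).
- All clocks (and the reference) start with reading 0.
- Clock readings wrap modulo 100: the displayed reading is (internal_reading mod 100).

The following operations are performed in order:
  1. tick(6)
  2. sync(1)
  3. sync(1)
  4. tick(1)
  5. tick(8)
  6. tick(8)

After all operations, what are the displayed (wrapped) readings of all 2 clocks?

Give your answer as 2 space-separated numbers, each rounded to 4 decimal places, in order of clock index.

After op 1 tick(6): ref=6.0000 raw=[6.6000 7.5000]
After op 2 sync(1): ref=6.0000 raw=[6.6000 6.0000]
After op 3 sync(1): ref=6.0000 raw=[6.6000 6.0000]
After op 4 tick(1): ref=7.0000 raw=[7.7000 7.2500]
After op 5 tick(8): ref=15.0000 raw=[16.5000 17.2500]
After op 6 tick(8): ref=23.0000 raw=[25.3000 27.2500]
Wrap final raw readings (mod 100): 25.3000 mod 100 = 25.3000; 27.2500 mod 100 = 27.2500

Answer: 25.3000 27.2500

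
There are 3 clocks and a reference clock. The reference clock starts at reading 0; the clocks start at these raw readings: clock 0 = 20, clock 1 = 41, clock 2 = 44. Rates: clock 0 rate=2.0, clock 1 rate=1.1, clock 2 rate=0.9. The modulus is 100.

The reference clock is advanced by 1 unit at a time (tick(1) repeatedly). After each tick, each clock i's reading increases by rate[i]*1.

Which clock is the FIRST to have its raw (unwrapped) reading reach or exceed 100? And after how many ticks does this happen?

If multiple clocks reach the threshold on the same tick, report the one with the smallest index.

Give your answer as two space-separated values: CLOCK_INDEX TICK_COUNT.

clock 0: start=20, rate=2.0, needs 100-20 = 80; ticks = ceil(80/2.0) = ceil(40.0000) = 40; reading at tick 40 = 20 + 2.0*40 = 100.0000
clock 1: start=41, rate=1.1, needs 100-41 = 59; ticks = ceil(59/1.1) = ceil(53.6364) = 54; reading at tick 54 = 41 + 1.1*54 = 100.4000
clock 2: start=44, rate=0.9, needs 100-44 = 56; ticks = ceil(56/0.9) = ceil(62.2222) = 63; reading at tick 63 = 44 + 0.9*63 = 100.7000
Minimum tick count = 40; winners = [0]; smallest index = 0

Answer: 0 40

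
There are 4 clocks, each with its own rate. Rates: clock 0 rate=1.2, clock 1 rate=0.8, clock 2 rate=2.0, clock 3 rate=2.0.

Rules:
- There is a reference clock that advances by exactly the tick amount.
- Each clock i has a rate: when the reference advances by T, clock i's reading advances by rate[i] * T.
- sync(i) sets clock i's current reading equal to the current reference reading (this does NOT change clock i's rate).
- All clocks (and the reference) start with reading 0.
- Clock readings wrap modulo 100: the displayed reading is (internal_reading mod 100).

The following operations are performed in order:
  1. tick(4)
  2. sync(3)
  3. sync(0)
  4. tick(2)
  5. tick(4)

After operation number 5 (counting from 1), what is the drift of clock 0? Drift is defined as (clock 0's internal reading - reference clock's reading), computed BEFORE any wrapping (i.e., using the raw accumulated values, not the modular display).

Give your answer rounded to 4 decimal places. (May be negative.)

Answer: 1.2000

Derivation:
After op 1 tick(4): ref=4.0000 raw=[4.8000 3.2000 8.0000 8.0000]
After op 2 sync(3): ref=4.0000 raw=[4.8000 3.2000 8.0000 4.0000]
After op 3 sync(0): ref=4.0000 raw=[4.0000 3.2000 8.0000 4.0000]
After op 4 tick(2): ref=6.0000 raw=[6.4000 4.8000 12.0000 8.0000]
After op 5 tick(4): ref=10.0000 raw=[11.2000 8.0000 20.0000 16.0000]
Drift of clock 0 after op 5: 11.2000 - 10.0000 = 1.2000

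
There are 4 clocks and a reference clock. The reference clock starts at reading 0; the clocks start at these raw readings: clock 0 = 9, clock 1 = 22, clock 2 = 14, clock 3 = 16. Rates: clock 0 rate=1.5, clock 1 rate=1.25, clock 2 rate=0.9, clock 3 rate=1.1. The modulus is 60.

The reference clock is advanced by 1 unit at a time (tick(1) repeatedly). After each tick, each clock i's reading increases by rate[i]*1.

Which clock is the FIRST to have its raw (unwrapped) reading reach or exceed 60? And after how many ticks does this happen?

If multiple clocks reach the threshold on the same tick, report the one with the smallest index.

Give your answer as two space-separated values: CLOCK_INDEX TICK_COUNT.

Answer: 1 31

Derivation:
clock 0: start=9, rate=1.5, needs 60-9 = 51; ticks = ceil(51/1.5) = ceil(34.0000) = 34; reading at tick 34 = 9 + 1.5*34 = 60.0000
clock 1: start=22, rate=1.25, needs 60-22 = 38; ticks = ceil(38/1.25) = ceil(30.4000) = 31; reading at tick 31 = 22 + 1.25*31 = 60.7500
clock 2: start=14, rate=0.9, needs 60-14 = 46; ticks = ceil(46/0.9) = ceil(51.1111) = 52; reading at tick 52 = 14 + 0.9*52 = 60.8000
clock 3: start=16, rate=1.1, needs 60-16 = 44; ticks = ceil(44/1.1) = ceil(40.0000) = 40; reading at tick 40 = 16 + 1.1*40 = 60.0000
Minimum tick count = 31; winners = [1]; smallest index = 1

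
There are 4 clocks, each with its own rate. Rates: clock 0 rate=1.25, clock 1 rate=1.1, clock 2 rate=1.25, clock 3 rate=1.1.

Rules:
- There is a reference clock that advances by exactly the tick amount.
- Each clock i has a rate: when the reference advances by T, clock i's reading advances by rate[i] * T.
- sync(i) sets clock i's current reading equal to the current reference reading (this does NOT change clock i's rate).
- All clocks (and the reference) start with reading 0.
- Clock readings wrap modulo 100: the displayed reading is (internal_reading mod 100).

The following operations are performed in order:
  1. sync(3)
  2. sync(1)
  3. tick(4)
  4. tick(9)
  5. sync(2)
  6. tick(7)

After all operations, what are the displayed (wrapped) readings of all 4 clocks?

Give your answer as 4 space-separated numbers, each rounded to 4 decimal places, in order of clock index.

Answer: 25.0000 22.0000 21.7500 22.0000

Derivation:
After op 1 sync(3): ref=0.0000 raw=[0.0000 0.0000 0.0000 0.0000]
After op 2 sync(1): ref=0.0000 raw=[0.0000 0.0000 0.0000 0.0000]
After op 3 tick(4): ref=4.0000 raw=[5.0000 4.4000 5.0000 4.4000]
After op 4 tick(9): ref=13.0000 raw=[16.2500 14.3000 16.2500 14.3000]
After op 5 sync(2): ref=13.0000 raw=[16.2500 14.3000 13.0000 14.3000]
After op 6 tick(7): ref=20.0000 raw=[25.0000 22.0000 21.7500 22.0000]
Wrap final raw readings (mod 100): 25.0000 mod 100 = 25.0000; 22.0000 mod 100 = 22.0000; 21.7500 mod 100 = 21.7500; 22.0000 mod 100 = 22.0000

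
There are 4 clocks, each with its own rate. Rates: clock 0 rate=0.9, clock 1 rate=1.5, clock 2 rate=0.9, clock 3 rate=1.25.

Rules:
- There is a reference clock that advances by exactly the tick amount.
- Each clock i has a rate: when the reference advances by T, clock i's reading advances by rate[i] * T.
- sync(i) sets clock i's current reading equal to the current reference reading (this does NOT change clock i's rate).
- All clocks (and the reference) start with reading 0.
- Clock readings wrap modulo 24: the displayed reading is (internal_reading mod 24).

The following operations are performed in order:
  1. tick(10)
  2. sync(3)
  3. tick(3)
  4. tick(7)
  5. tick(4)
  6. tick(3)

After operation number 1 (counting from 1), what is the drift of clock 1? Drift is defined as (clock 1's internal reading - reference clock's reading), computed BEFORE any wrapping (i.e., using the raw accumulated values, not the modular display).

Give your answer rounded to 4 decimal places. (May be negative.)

Answer: 5.0000

Derivation:
After op 1 tick(10): ref=10.0000 raw=[9.0000 15.0000 9.0000 12.5000]
Drift of clock 1 after op 1: 15.0000 - 10.0000 = 5.0000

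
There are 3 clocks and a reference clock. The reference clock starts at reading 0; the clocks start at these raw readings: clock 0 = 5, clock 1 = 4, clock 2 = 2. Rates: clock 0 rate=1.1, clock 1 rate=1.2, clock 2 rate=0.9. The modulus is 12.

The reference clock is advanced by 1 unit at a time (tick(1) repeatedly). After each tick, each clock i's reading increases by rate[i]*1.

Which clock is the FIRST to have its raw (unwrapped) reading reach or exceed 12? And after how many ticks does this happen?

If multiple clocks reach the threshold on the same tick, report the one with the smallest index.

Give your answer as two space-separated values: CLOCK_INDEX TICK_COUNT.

clock 0: start=5, rate=1.1, needs 12-5 = 7; ticks = ceil(7/1.1) = ceil(6.3636) = 7; reading at tick 7 = 5 + 1.1*7 = 12.7000
clock 1: start=4, rate=1.2, needs 12-4 = 8; ticks = ceil(8/1.2) = ceil(6.6667) = 7; reading at tick 7 = 4 + 1.2*7 = 12.4000
clock 2: start=2, rate=0.9, needs 12-2 = 10; ticks = ceil(10/0.9) = ceil(11.1111) = 12; reading at tick 12 = 2 + 0.9*12 = 12.8000
Minimum tick count = 7; winners = [0, 1]; smallest index = 0

Answer: 0 7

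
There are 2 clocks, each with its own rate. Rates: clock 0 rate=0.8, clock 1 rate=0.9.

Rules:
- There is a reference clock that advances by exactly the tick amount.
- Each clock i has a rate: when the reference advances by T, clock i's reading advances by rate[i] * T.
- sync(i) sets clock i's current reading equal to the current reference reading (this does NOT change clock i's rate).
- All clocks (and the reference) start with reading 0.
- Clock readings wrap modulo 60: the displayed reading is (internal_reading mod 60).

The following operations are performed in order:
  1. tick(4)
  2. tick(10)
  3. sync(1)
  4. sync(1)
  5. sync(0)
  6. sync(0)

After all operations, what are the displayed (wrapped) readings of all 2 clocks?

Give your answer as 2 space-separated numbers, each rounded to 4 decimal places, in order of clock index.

Answer: 14.0000 14.0000

Derivation:
After op 1 tick(4): ref=4.0000 raw=[3.2000 3.6000]
After op 2 tick(10): ref=14.0000 raw=[11.2000 12.6000]
After op 3 sync(1): ref=14.0000 raw=[11.2000 14.0000]
After op 4 sync(1): ref=14.0000 raw=[11.2000 14.0000]
After op 5 sync(0): ref=14.0000 raw=[14.0000 14.0000]
After op 6 sync(0): ref=14.0000 raw=[14.0000 14.0000]
Wrap final raw readings (mod 60): 14.0000 mod 60 = 14.0000; 14.0000 mod 60 = 14.0000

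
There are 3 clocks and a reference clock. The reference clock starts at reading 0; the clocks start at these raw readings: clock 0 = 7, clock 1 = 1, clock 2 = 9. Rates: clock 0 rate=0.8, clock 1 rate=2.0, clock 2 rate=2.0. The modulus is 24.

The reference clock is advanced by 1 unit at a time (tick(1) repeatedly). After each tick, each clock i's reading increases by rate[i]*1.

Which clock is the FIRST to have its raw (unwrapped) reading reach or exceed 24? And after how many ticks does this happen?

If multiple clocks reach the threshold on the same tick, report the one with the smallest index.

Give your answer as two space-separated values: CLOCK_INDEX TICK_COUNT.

clock 0: start=7, rate=0.8, needs 24-7 = 17; ticks = ceil(17/0.8) = ceil(21.2500) = 22; reading at tick 22 = 7 + 0.8*22 = 24.6000
clock 1: start=1, rate=2.0, needs 24-1 = 23; ticks = ceil(23/2.0) = ceil(11.5000) = 12; reading at tick 12 = 1 + 2.0*12 = 25.0000
clock 2: start=9, rate=2.0, needs 24-9 = 15; ticks = ceil(15/2.0) = ceil(7.5000) = 8; reading at tick 8 = 9 + 2.0*8 = 25.0000
Minimum tick count = 8; winners = [2]; smallest index = 2

Answer: 2 8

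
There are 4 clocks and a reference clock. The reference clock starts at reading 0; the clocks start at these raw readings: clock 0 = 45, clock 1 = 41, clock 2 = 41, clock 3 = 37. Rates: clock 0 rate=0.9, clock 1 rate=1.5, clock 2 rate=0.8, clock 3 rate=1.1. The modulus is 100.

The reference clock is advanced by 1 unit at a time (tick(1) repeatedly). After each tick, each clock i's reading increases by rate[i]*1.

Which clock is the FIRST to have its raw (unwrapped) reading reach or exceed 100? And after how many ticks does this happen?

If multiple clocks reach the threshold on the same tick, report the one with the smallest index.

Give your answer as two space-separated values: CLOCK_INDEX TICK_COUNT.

Answer: 1 40

Derivation:
clock 0: start=45, rate=0.9, needs 100-45 = 55; ticks = ceil(55/0.9) = ceil(61.1111) = 62; reading at tick 62 = 45 + 0.9*62 = 100.8000
clock 1: start=41, rate=1.5, needs 100-41 = 59; ticks = ceil(59/1.5) = ceil(39.3333) = 40; reading at tick 40 = 41 + 1.5*40 = 101.0000
clock 2: start=41, rate=0.8, needs 100-41 = 59; ticks = ceil(59/0.8) = ceil(73.7500) = 74; reading at tick 74 = 41 + 0.8*74 = 100.2000
clock 3: start=37, rate=1.1, needs 100-37 = 63; ticks = ceil(63/1.1) = ceil(57.2727) = 58; reading at tick 58 = 37 + 1.1*58 = 100.8000
Minimum tick count = 40; winners = [1]; smallest index = 1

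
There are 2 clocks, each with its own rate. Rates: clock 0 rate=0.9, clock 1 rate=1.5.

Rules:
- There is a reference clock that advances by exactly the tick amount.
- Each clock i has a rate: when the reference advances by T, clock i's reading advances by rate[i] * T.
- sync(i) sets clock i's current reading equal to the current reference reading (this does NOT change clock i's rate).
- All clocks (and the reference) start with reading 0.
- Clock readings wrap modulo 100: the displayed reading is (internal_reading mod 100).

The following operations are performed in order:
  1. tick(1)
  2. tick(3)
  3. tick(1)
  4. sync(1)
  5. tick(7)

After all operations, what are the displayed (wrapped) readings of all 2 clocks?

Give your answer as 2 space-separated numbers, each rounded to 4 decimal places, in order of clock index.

After op 1 tick(1): ref=1.0000 raw=[0.9000 1.5000]
After op 2 tick(3): ref=4.0000 raw=[3.6000 6.0000]
After op 3 tick(1): ref=5.0000 raw=[4.5000 7.5000]
After op 4 sync(1): ref=5.0000 raw=[4.5000 5.0000]
After op 5 tick(7): ref=12.0000 raw=[10.8000 15.5000]
Wrap final raw readings (mod 100): 10.8000 mod 100 = 10.8000; 15.5000 mod 100 = 15.5000

Answer: 10.8000 15.5000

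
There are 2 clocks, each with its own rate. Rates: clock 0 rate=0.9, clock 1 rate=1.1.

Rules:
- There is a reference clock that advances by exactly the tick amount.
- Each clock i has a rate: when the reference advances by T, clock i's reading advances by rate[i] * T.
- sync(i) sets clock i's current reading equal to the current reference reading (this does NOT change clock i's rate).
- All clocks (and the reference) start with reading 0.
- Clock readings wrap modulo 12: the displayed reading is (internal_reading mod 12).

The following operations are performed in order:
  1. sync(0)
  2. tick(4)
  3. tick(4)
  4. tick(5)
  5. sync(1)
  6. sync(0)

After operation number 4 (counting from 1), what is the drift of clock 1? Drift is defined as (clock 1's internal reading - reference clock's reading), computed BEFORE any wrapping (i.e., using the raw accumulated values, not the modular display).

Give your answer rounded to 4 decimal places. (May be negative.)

Answer: 1.3000

Derivation:
After op 1 sync(0): ref=0.0000 raw=[0.0000 0.0000]
After op 2 tick(4): ref=4.0000 raw=[3.6000 4.4000]
After op 3 tick(4): ref=8.0000 raw=[7.2000 8.8000]
After op 4 tick(5): ref=13.0000 raw=[11.7000 14.3000]
Drift of clock 1 after op 4: 14.3000 - 13.0000 = 1.3000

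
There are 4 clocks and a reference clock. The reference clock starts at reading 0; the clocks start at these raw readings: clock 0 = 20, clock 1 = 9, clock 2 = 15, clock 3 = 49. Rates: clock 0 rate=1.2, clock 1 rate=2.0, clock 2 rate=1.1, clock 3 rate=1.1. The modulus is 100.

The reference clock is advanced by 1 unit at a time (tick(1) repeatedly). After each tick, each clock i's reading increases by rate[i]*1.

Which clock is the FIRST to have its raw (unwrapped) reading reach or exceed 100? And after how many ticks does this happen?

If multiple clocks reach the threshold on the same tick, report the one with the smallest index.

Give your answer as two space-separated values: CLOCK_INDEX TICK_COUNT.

Answer: 1 46

Derivation:
clock 0: start=20, rate=1.2, needs 100-20 = 80; ticks = ceil(80/1.2) = ceil(66.6667) = 67; reading at tick 67 = 20 + 1.2*67 = 100.4000
clock 1: start=9, rate=2.0, needs 100-9 = 91; ticks = ceil(91/2.0) = ceil(45.5000) = 46; reading at tick 46 = 9 + 2.0*46 = 101.0000
clock 2: start=15, rate=1.1, needs 100-15 = 85; ticks = ceil(85/1.1) = ceil(77.2727) = 78; reading at tick 78 = 15 + 1.1*78 = 100.8000
clock 3: start=49, rate=1.1, needs 100-49 = 51; ticks = ceil(51/1.1) = ceil(46.3636) = 47; reading at tick 47 = 49 + 1.1*47 = 100.7000
Minimum tick count = 46; winners = [1]; smallest index = 1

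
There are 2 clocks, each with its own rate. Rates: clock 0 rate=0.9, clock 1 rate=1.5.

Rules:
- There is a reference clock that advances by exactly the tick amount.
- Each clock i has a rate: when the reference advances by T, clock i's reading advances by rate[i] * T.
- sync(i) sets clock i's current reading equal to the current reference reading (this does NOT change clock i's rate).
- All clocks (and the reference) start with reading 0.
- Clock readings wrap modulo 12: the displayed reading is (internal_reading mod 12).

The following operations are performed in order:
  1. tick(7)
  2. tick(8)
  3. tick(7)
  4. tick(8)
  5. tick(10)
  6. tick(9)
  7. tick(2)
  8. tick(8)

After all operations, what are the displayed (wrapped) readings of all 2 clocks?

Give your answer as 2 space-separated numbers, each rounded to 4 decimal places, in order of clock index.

After op 1 tick(7): ref=7.0000 raw=[6.3000 10.5000]
After op 2 tick(8): ref=15.0000 raw=[13.5000 22.5000]
After op 3 tick(7): ref=22.0000 raw=[19.8000 33.0000]
After op 4 tick(8): ref=30.0000 raw=[27.0000 45.0000]
After op 5 tick(10): ref=40.0000 raw=[36.0000 60.0000]
After op 6 tick(9): ref=49.0000 raw=[44.1000 73.5000]
After op 7 tick(2): ref=51.0000 raw=[45.9000 76.5000]
After op 8 tick(8): ref=59.0000 raw=[53.1000 88.5000]
Wrap final raw readings (mod 12): 53.1000 mod 12 = 5.1000; 88.5000 mod 12 = 4.5000

Answer: 5.1000 4.5000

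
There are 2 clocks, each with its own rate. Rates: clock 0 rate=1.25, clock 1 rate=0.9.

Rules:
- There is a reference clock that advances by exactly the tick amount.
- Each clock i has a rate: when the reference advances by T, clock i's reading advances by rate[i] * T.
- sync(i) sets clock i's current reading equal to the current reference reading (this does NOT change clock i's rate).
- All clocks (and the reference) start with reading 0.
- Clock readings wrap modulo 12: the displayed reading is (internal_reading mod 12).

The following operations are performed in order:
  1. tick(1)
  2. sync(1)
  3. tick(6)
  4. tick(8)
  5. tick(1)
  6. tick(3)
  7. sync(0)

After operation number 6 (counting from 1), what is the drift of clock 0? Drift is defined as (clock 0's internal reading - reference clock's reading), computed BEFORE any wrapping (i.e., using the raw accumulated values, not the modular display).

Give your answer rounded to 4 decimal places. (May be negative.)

Answer: 4.7500

Derivation:
After op 1 tick(1): ref=1.0000 raw=[1.2500 0.9000]
After op 2 sync(1): ref=1.0000 raw=[1.2500 1.0000]
After op 3 tick(6): ref=7.0000 raw=[8.7500 6.4000]
After op 4 tick(8): ref=15.0000 raw=[18.7500 13.6000]
After op 5 tick(1): ref=16.0000 raw=[20.0000 14.5000]
After op 6 tick(3): ref=19.0000 raw=[23.7500 17.2000]
Drift of clock 0 after op 6: 23.7500 - 19.0000 = 4.7500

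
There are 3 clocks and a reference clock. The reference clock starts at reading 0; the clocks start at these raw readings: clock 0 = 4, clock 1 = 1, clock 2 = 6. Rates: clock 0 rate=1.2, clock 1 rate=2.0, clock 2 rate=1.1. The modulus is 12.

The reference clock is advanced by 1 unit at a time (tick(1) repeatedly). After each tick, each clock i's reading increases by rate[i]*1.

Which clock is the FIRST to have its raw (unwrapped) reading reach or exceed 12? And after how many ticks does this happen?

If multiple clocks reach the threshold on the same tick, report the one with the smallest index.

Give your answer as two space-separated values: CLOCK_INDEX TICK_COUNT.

Answer: 1 6

Derivation:
clock 0: start=4, rate=1.2, needs 12-4 = 8; ticks = ceil(8/1.2) = ceil(6.6667) = 7; reading at tick 7 = 4 + 1.2*7 = 12.4000
clock 1: start=1, rate=2.0, needs 12-1 = 11; ticks = ceil(11/2.0) = ceil(5.5000) = 6; reading at tick 6 = 1 + 2.0*6 = 13.0000
clock 2: start=6, rate=1.1, needs 12-6 = 6; ticks = ceil(6/1.1) = ceil(5.4545) = 6; reading at tick 6 = 6 + 1.1*6 = 12.6000
Minimum tick count = 6; winners = [1, 2]; smallest index = 1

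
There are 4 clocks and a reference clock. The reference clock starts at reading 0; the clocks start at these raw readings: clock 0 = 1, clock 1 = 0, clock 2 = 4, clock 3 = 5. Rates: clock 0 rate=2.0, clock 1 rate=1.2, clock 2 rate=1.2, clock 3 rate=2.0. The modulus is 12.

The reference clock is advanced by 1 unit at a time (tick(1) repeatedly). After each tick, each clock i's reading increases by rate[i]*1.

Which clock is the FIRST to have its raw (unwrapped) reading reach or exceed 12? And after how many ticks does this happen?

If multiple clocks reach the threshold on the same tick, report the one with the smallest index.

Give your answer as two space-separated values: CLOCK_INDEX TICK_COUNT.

Answer: 3 4

Derivation:
clock 0: start=1, rate=2.0, needs 12-1 = 11; ticks = ceil(11/2.0) = ceil(5.5000) = 6; reading at tick 6 = 1 + 2.0*6 = 13.0000
clock 1: start=0, rate=1.2, needs 12-0 = 12; ticks = ceil(12/1.2) = ceil(10.0000) = 10; reading at tick 10 = 0 + 1.2*10 = 12.0000
clock 2: start=4, rate=1.2, needs 12-4 = 8; ticks = ceil(8/1.2) = ceil(6.6667) = 7; reading at tick 7 = 4 + 1.2*7 = 12.4000
clock 3: start=5, rate=2.0, needs 12-5 = 7; ticks = ceil(7/2.0) = ceil(3.5000) = 4; reading at tick 4 = 5 + 2.0*4 = 13.0000
Minimum tick count = 4; winners = [3]; smallest index = 3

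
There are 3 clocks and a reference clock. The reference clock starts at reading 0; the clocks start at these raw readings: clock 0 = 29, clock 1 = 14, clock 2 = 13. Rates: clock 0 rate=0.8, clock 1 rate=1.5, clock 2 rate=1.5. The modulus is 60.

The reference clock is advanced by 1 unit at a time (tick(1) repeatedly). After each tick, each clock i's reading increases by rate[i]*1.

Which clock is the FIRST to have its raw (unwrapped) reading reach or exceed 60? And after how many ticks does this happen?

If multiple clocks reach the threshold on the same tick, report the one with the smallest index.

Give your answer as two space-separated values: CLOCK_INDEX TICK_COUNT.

clock 0: start=29, rate=0.8, needs 60-29 = 31; ticks = ceil(31/0.8) = ceil(38.7500) = 39; reading at tick 39 = 29 + 0.8*39 = 60.2000
clock 1: start=14, rate=1.5, needs 60-14 = 46; ticks = ceil(46/1.5) = ceil(30.6667) = 31; reading at tick 31 = 14 + 1.5*31 = 60.5000
clock 2: start=13, rate=1.5, needs 60-13 = 47; ticks = ceil(47/1.5) = ceil(31.3333) = 32; reading at tick 32 = 13 + 1.5*32 = 61.0000
Minimum tick count = 31; winners = [1]; smallest index = 1

Answer: 1 31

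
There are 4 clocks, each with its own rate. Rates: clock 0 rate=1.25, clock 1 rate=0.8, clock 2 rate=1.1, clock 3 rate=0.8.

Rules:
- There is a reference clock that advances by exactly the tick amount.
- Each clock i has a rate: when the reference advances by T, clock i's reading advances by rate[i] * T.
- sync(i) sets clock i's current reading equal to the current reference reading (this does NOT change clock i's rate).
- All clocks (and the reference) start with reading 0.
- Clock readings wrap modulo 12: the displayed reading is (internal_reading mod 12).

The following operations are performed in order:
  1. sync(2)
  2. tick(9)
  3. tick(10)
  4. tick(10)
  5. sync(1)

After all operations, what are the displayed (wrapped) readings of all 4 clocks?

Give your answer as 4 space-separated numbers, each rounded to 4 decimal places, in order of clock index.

Answer: 0.2500 5.0000 7.9000 11.2000

Derivation:
After op 1 sync(2): ref=0.0000 raw=[0.0000 0.0000 0.0000 0.0000]
After op 2 tick(9): ref=9.0000 raw=[11.2500 7.2000 9.9000 7.2000]
After op 3 tick(10): ref=19.0000 raw=[23.7500 15.2000 20.9000 15.2000]
After op 4 tick(10): ref=29.0000 raw=[36.2500 23.2000 31.9000 23.2000]
After op 5 sync(1): ref=29.0000 raw=[36.2500 29.0000 31.9000 23.2000]
Wrap final raw readings (mod 12): 36.2500 mod 12 = 0.2500; 29.0000 mod 12 = 5.0000; 31.9000 mod 12 = 7.9000; 23.2000 mod 12 = 11.2000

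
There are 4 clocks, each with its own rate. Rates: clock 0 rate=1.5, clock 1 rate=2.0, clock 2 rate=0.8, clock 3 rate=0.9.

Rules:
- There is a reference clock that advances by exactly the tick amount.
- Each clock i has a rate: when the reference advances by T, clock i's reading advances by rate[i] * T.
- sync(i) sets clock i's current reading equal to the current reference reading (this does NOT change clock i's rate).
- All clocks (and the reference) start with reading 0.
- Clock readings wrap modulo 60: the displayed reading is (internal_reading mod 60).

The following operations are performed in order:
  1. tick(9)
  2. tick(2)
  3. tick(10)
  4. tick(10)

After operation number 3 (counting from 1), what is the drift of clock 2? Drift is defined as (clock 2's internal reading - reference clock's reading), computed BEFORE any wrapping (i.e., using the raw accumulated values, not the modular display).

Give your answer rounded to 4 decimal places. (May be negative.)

After op 1 tick(9): ref=9.0000 raw=[13.5000 18.0000 7.2000 8.1000]
After op 2 tick(2): ref=11.0000 raw=[16.5000 22.0000 8.8000 9.9000]
After op 3 tick(10): ref=21.0000 raw=[31.5000 42.0000 16.8000 18.9000]
Drift of clock 2 after op 3: 16.8000 - 21.0000 = -4.2000

Answer: -4.2000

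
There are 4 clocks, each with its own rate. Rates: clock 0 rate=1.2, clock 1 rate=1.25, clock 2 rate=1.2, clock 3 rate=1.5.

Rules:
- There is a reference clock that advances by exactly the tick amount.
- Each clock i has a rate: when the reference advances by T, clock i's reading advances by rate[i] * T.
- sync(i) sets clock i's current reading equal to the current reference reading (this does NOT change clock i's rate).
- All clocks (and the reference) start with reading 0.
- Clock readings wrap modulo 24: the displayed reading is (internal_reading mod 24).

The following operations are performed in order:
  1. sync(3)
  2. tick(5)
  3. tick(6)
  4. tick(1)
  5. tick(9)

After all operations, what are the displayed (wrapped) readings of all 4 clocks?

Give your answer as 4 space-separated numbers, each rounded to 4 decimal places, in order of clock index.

Answer: 1.2000 2.2500 1.2000 7.5000

Derivation:
After op 1 sync(3): ref=0.0000 raw=[0.0000 0.0000 0.0000 0.0000]
After op 2 tick(5): ref=5.0000 raw=[6.0000 6.2500 6.0000 7.5000]
After op 3 tick(6): ref=11.0000 raw=[13.2000 13.7500 13.2000 16.5000]
After op 4 tick(1): ref=12.0000 raw=[14.4000 15.0000 14.4000 18.0000]
After op 5 tick(9): ref=21.0000 raw=[25.2000 26.2500 25.2000 31.5000]
Wrap final raw readings (mod 24): 25.2000 mod 24 = 1.2000; 26.2500 mod 24 = 2.2500; 25.2000 mod 24 = 1.2000; 31.5000 mod 24 = 7.5000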